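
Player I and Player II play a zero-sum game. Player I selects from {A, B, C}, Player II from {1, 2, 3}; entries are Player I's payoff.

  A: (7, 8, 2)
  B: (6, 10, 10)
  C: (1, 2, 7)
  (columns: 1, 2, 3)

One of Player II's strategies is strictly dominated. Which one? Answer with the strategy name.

1 holds Player I's payoff strictly below 2 in every row: 7 < 8, 6 < 10, 1 < 2.
So 2 is strictly dominated for Player II.

2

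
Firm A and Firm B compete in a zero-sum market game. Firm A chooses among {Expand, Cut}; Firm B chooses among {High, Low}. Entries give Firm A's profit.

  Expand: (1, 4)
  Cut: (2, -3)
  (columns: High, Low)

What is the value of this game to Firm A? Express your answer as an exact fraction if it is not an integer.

Row minima: Expand → 1, Cut → -3; maximin = 1.
Column maxima: High → 2, Low → 4; minimax = 2.
1 ≠ 2, so there is no saddle point; optimal play is mixed.
Let Firm A play Expand with probability p. Expected payoff against High: 1p + 2(1−p) = −p + 2; against Low: 4p + (-3)(1−p) = 7p − 3.
Setting these equal: −p + 2 = 7p − 3 ⇒ −8p = -5 ⇒ p = 5/8, and the value is (-1)·(5/8) + 2 = 11/8.
For Firm B: with q = P(High), equating Expand's and Cut's payoffs gives −3q + 4 = 5q − 3 ⇒ q = 7/8.

11/8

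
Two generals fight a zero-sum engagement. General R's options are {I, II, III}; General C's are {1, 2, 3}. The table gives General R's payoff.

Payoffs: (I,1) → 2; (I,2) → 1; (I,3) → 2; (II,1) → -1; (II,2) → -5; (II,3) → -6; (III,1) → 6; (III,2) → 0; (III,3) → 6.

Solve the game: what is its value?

Row minima: I → 1, II → -6, III → 0; maximin = 1.
Column maxima: 1 → 6, 2 → 1, 3 → 6; minimax = 1.
Since maximin = minimax = 1, there is a saddle point and the value is 1.

1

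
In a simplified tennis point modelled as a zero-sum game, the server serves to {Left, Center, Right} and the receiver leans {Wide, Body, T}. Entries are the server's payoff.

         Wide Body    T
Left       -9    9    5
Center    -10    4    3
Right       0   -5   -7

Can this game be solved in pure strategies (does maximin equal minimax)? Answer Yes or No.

Row minima: Left → -9, Center → -10, Right → -7; maximin = -7.
Column maxima: Wide → 0, Body → 9, T → 5; minimax = 0.
-7 ≠ 0, so no pure-strategy equilibrium exists.

No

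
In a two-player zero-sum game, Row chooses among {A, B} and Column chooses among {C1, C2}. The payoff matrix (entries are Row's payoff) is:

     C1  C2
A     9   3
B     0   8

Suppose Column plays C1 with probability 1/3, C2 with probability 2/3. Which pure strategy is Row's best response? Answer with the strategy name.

Expected payoff of A: (1/3)·9 + (2/3)·3 = 5.
Expected payoff of B: (1/3)·0 + (2/3)·8 = 16/3.
The largest is 16/3, so Row's best response is B.

B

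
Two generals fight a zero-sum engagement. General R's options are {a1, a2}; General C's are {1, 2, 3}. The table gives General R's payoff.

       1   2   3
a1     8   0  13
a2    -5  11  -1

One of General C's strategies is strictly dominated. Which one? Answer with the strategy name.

1 holds General R's payoff strictly below 3 in every row: 8 < 13, -5 < -1.
So 3 is strictly dominated for General C.

3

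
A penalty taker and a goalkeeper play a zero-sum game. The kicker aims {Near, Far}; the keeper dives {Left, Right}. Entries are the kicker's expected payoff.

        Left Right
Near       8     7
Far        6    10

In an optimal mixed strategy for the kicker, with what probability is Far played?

1/5

Row minima: Near → 7, Far → 6; maximin = 7.
Column maxima: Left → 8, Right → 10; minimax = 8.
7 ≠ 8, so there is no saddle point; optimal play is mixed.
Let the kicker play Near with probability p. Expected payoff against Left: 8p + 6(1−p) = 2p + 6; against Right: 7p + 10(1−p) = −3p + 10.
Setting these equal: 2p + 6 = −3p + 10 ⇒ 5p = 4 ⇒ p = 4/5, and the value is (2)·(4/5) + 6 = 38/5.
For the keeper: with q = P(Left), equating Near's and Far's payoffs gives q + 7 = −4q + 10 ⇒ q = 3/5.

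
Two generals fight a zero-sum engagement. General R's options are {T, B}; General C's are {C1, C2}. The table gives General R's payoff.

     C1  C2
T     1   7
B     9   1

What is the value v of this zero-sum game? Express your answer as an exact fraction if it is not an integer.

Row minima: T → 1, B → 1; maximin = 1.
Column maxima: C1 → 9, C2 → 7; minimax = 7.
1 ≠ 7, so there is no saddle point; optimal play is mixed.
Let General R play T with probability p. Expected payoff against C1: 1p + 9(1−p) = −8p + 9; against C2: 7p + 1(1−p) = 6p + 1.
Setting these equal: −8p + 9 = 6p + 1 ⇒ −14p = -8 ⇒ p = 4/7, and the value is (-8)·(4/7) + 9 = 31/7.
For General C: with q = P(C1), equating T's and B's payoffs gives −6q + 7 = 8q + 1 ⇒ q = 3/7.

31/7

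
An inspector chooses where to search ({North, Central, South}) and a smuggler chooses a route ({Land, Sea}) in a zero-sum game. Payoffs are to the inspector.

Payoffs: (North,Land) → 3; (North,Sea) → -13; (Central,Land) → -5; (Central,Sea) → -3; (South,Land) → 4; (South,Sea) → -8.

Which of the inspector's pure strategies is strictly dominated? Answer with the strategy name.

South gives a strictly higher payoff than North against every column: 4 > 3, -8 > -13.
So North is strictly dominated and the inspector never plays it.

North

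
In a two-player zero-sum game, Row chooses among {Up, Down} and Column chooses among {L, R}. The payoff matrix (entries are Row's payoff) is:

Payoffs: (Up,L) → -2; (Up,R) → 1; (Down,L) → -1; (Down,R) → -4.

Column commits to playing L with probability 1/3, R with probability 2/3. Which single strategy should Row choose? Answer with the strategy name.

Up

Expected payoff of Up: (1/3)·(-2) + (2/3)·1 = 0.
Expected payoff of Down: (1/3)·(-1) + (2/3)·(-4) = -3.
The largest is 0, so Row's best response is Up.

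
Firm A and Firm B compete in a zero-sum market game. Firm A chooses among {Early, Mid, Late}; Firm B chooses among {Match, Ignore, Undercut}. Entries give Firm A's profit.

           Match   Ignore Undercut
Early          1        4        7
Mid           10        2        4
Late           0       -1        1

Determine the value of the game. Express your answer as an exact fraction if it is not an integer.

38/11

Row minima: Early → 1, Mid → 2, Late → -1; maximin = 2.
Column maxima: Match → 10, Ignore → 4, Undercut → 7; minimax = 4.
2 ≠ 4, so there is no saddle point; optimal play is mixed.
Late is strictly dominated by Early, so Firm A never plays it.
Undercut is strictly dominated by Ignore (it gives Firm A strictly more in every row), so Firm B never plays it.
On the remaining 2×2 (Early, Mid vs Match, Ignore):
Let Firm A play Early with probability p. Expected payoff against Match: 1p + 10(1−p) = −9p + 10; against Ignore: 4p + 2(1−p) = 2p + 2.
Setting these equal: −9p + 10 = 2p + 2 ⇒ −11p = -8 ⇒ p = 8/11, and the value is (-9)·(8/11) + 10 = 38/11.
For Firm B: with q = P(Match), equating Early's and Mid's payoffs gives −3q + 4 = 8q + 2 ⇒ q = 2/11.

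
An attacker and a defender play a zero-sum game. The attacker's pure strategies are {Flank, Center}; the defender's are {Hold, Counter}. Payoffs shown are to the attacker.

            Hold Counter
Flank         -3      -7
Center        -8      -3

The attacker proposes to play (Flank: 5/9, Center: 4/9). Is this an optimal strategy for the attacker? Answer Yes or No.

Against Hold this mix gives (5/9)·(-3) + (4/9)·(-8) = -47/9.
Against Counter this mix gives (5/9)·(-7) + (4/9)·(-3) = -47/9.
All of the defender's active replies (Hold, Counter) yield -47/9, and no column does worse for the attacker. The mix makes the defender indifferent and guarantees -47/9, so it is optimal.

Yes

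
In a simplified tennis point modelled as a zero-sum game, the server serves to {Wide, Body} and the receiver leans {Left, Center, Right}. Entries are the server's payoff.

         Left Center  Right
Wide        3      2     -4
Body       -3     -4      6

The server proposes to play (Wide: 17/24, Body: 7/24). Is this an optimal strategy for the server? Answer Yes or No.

No

Against Left this mix gives (17/24)·3 + (7/24)·(-3) = 5/4.
Against Center this mix gives (17/24)·2 + (7/24)·(-4) = 1/4.
Against Right this mix gives (17/24)·(-4) + (7/24)·6 = -13/12.
The receiver will play Right, holding the server to -13/12. Shifting weight toward the row that does better against Right would raise this floor (the equalizing mix achieves -1/4 against both Right and Center), so the proposed strategy is not optimal.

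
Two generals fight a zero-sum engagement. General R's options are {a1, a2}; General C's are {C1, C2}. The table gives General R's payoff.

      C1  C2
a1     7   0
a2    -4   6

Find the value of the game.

42/17

Row minima: a1 → 0, a2 → -4; maximin = 0.
Column maxima: C1 → 7, C2 → 6; minimax = 6.
0 ≠ 6, so there is no saddle point; optimal play is mixed.
Let General R play a1 with probability p. Expected payoff against C1: 7p + (-4)(1−p) = 11p − 4; against C2: 0p + 6(1−p) = −6p + 6.
Setting these equal: 11p − 4 = −6p + 6 ⇒ 17p = 10 ⇒ p = 10/17, and the value is (11)·(10/17) − 4 = 42/17.
For General C: with q = P(C1), equating a1's and a2's payoffs gives 7q = −10q + 6 ⇒ q = 6/17.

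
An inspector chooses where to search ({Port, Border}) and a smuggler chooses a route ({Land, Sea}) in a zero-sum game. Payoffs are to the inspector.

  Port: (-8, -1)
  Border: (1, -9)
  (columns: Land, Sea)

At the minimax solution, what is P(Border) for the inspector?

Row minima: Port → -8, Border → -9; maximin = -8.
Column maxima: Land → 1, Sea → -1; minimax = -1.
-8 ≠ -1, so there is no saddle point; optimal play is mixed.
Let the inspector play Port with probability p. Expected payoff against Land: (-8)p + 1(1−p) = −9p + 1; against Sea: (-1)p + (-9)(1−p) = 8p − 9.
Setting these equal: −9p + 1 = 8p − 9 ⇒ −17p = -10 ⇒ p = 10/17, and the value is (-9)·(10/17) + 1 = -73/17.
For the smuggler: with q = P(Land), equating Port's and Border's payoffs gives −7q − 1 = 10q − 9 ⇒ q = 8/17.

7/17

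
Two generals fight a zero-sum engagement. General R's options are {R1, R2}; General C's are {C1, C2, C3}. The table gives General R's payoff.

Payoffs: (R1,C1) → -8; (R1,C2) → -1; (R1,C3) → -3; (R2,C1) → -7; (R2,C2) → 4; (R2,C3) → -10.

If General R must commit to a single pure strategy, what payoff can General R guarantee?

Row minima: R1 → -8, R2 → -10.
The best of these is -8.

-8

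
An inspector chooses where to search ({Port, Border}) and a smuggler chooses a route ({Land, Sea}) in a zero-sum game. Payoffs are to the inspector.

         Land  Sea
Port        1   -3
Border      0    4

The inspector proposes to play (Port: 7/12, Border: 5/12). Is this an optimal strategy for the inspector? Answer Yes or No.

Against Land this mix gives (7/12)·1 + (5/12)·0 = 7/12.
Against Sea this mix gives (7/12)·(-3) + (5/12)·4 = -1/12.
The smuggler will play Sea, holding the inspector to -1/12. Shifting weight toward the row that does better against Sea would raise this floor (the equalizing mix achieves 1/2 against both Sea and Land), so the proposed strategy is not optimal.

No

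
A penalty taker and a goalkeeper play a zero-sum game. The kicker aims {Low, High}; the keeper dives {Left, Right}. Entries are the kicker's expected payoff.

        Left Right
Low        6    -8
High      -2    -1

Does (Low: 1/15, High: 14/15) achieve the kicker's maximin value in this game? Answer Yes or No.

Yes

Against Left this mix gives (1/15)·6 + (14/15)·(-2) = -22/15.
Against Right this mix gives (1/15)·(-8) + (14/15)·(-1) = -22/15.
All of the keeper's active replies (Left, Right) yield -22/15, and no column does worse for the kicker. The mix makes the keeper indifferent and guarantees -22/15, so it is optimal.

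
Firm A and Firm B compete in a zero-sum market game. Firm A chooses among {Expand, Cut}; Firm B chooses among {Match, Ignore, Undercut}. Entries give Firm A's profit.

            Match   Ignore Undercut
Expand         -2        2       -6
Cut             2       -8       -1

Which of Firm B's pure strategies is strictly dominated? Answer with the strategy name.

Undercut holds Firm A's payoff strictly below Match in every row: -6 < -2, -1 < 2.
So Match is strictly dominated for Firm B.

Match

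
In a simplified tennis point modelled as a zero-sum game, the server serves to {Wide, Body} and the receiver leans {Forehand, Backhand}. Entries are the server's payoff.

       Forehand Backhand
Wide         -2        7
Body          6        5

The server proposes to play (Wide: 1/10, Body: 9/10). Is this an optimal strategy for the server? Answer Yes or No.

Against Forehand this mix gives (1/10)·(-2) + (9/10)·6 = 26/5.
Against Backhand this mix gives (1/10)·7 + (9/10)·5 = 26/5.
All of the receiver's active replies (Forehand, Backhand) yield 26/5, and no column does worse for the server. The mix makes the receiver indifferent and guarantees 26/5, so it is optimal.

Yes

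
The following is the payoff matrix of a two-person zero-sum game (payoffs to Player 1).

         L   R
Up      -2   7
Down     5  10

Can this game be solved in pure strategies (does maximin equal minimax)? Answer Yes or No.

Row minima: Up → -2, Down → 5; maximin = 5.
Column maxima: L → 5, R → 10; minimax = 5.
maximin = minimax = 5, so a saddle point exists.

Yes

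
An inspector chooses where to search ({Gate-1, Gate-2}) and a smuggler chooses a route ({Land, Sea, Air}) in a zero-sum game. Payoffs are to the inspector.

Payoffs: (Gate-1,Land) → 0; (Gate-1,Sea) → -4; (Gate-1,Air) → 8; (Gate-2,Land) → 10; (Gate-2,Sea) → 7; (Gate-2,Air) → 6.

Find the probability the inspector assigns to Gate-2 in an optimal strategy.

12/13

Row minima: Gate-1 → -4, Gate-2 → 6; maximin = 6.
Column maxima: Land → 10, Sea → 7, Air → 8; minimax = 7.
6 ≠ 7, so there is no saddle point; optimal play is mixed.
Land is strictly dominated by Sea (it gives the inspector strictly more in every row), so the smuggler never plays it.
On the remaining 2×2 (Gate-1, Gate-2 vs Sea, Air):
Let the inspector play Gate-1 with probability p. Expected payoff against Sea: (-4)p + 7(1−p) = −11p + 7; against Air: 8p + 6(1−p) = 2p + 6.
Setting these equal: −11p + 7 = 2p + 6 ⇒ −13p = -1 ⇒ p = 1/13, and the value is (-11)·(1/13) + 7 = 80/13.
For the smuggler: with q = P(Sea), equating Gate-1's and Gate-2's payoffs gives −12q + 8 = q + 6 ⇒ q = 2/13.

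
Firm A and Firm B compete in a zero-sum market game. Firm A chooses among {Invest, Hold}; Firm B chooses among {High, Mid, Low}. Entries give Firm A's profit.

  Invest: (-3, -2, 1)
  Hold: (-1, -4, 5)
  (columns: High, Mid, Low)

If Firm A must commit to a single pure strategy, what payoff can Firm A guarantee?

Row minima: Invest → -3, Hold → -4.
The best of these is -3.

-3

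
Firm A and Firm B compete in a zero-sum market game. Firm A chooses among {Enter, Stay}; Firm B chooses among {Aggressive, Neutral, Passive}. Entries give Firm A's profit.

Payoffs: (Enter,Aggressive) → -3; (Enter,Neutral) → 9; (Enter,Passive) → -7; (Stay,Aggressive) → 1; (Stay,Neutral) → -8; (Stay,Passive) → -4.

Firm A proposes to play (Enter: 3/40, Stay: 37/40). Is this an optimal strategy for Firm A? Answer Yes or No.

Against Aggressive this mix gives (3/40)·(-3) + (37/40)·1 = 7/10.
Against Neutral this mix gives (3/40)·9 + (37/40)·(-8) = -269/40.
Against Passive this mix gives (3/40)·(-7) + (37/40)·(-4) = -169/40.
Firm B will play Neutral, holding Firm A to -269/40. Shifting weight toward the row that does better against Neutral would raise this floor (the equalizing mix achieves -23/5 against both Neutral and Passive), so the proposed strategy is not optimal.

No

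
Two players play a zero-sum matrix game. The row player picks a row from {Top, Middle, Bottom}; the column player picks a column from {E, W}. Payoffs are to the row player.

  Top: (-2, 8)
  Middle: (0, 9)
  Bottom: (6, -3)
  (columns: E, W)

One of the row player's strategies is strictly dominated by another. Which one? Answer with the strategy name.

Top

Middle gives a strictly higher payoff than Top against every column: 0 > -2, 9 > 8.
So Top is strictly dominated and the row player never plays it.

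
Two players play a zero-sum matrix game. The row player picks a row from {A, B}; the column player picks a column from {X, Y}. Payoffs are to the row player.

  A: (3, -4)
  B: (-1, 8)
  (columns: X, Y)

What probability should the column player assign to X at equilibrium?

Row minima: A → -4, B → -1; maximin = -1.
Column maxima: X → 3, Y → 8; minimax = 3.
-1 ≠ 3, so there is no saddle point; optimal play is mixed.
Let the row player play A with probability p. Expected payoff against X: 3p + (-1)(1−p) = 4p − 1; against Y: (-4)p + 8(1−p) = −12p + 8.
Setting these equal: 4p − 1 = −12p + 8 ⇒ 16p = 9 ⇒ p = 9/16, and the value is (4)·(9/16) − 1 = 5/4.
For the column player: with q = P(X), equating A's and B's payoffs gives 7q − 4 = −9q + 8 ⇒ q = 3/4.

3/4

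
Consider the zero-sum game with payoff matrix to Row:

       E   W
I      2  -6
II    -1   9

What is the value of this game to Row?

2/3

Row minima: I → -6, II → -1; maximin = -1.
Column maxima: E → 2, W → 9; minimax = 2.
-1 ≠ 2, so there is no saddle point; optimal play is mixed.
Let Row play I with probability p. Expected payoff against E: 2p + (-1)(1−p) = 3p − 1; against W: (-6)p + 9(1−p) = −15p + 9.
Setting these equal: 3p − 1 = −15p + 9 ⇒ 18p = 10 ⇒ p = 5/9, and the value is (3)·(5/9) − 1 = 2/3.
For Column: with q = P(E), equating I's and II's payoffs gives 8q − 6 = −10q + 9 ⇒ q = 5/6.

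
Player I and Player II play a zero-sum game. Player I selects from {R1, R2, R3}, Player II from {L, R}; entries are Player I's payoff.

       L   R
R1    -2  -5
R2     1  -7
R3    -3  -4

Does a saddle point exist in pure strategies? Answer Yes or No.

Yes

Row minima: R1 → -5, R2 → -7, R3 → -4; maximin = -4.
Column maxima: L → 1, R → -4; minimax = -4.
maximin = minimax = -4, so a saddle point exists.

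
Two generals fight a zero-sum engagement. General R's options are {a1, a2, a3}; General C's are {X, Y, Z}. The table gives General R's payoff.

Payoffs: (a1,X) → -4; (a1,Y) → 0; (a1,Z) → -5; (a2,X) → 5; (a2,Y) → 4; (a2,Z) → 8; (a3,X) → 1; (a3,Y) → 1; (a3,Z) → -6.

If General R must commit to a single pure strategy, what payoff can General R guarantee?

4

Row minima: a1 → -5, a2 → 4, a3 → -6.
The best of these is 4.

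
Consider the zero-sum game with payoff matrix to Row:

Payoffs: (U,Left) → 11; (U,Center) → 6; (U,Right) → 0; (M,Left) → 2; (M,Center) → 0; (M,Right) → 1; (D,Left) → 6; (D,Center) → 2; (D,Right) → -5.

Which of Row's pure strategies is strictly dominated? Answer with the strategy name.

D

U gives a strictly higher payoff than D against every column: 11 > 6, 6 > 2, 0 > -5.
So D is strictly dominated and Row never plays it.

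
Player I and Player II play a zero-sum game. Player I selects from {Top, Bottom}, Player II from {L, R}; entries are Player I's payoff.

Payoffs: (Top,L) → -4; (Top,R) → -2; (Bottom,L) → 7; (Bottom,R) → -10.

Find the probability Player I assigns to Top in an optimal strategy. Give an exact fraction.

Row minima: Top → -4, Bottom → -10; maximin = -4.
Column maxima: L → 7, R → -2; minimax = -2.
-4 ≠ -2, so there is no saddle point; optimal play is mixed.
Let Player I play Top with probability p. Expected payoff against L: (-4)p + 7(1−p) = −11p + 7; against R: (-2)p + (-10)(1−p) = 8p − 10.
Setting these equal: −11p + 7 = 8p − 10 ⇒ −19p = -17 ⇒ p = 17/19, and the value is (-11)·(17/19) + 7 = -54/19.
For Player II: with q = P(L), equating Top's and Bottom's payoffs gives −2q − 2 = 17q − 10 ⇒ q = 8/19.

17/19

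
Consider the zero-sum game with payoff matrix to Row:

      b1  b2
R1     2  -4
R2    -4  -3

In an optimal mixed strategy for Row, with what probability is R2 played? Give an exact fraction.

Row minima: R1 → -4, R2 → -4; maximin = -4.
Column maxima: b1 → 2, b2 → -3; minimax = -3.
-4 ≠ -3, so there is no saddle point; optimal play is mixed.
Let Row play R1 with probability p. Expected payoff against b1: 2p + (-4)(1−p) = 6p − 4; against b2: (-4)p + (-3)(1−p) = −p − 3.
Setting these equal: 6p − 4 = −p − 3 ⇒ 7p = 1 ⇒ p = 1/7, and the value is (6)·(1/7) − 4 = -22/7.
For Column: with q = P(b1), equating R1's and R2's payoffs gives 6q − 4 = −q − 3 ⇒ q = 1/7.

6/7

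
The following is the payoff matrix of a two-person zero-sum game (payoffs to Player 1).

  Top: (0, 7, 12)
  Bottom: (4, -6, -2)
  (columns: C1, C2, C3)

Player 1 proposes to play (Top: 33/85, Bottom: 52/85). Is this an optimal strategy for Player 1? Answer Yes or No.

No

Against C1 this mix gives (33/85)·0 + (52/85)·4 = 208/85.
Against C2 this mix gives (33/85)·7 + (52/85)·(-6) = -81/85.
Against C3 this mix gives (33/85)·12 + (52/85)·(-2) = 292/85.
Player 2 will play C2, holding Player 1 to -81/85. Shifting weight toward the row that does better against C2 would raise this floor (the equalizing mix achieves 28/17 against both C2 and C1), so the proposed strategy is not optimal.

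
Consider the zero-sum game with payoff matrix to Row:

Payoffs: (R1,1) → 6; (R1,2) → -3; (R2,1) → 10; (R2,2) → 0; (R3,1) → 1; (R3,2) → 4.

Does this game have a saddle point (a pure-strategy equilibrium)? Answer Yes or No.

Row minima: R1 → -3, R2 → 0, R3 → 1; maximin = 1.
Column maxima: 1 → 10, 2 → 4; minimax = 4.
1 ≠ 4, so no pure-strategy equilibrium exists.

No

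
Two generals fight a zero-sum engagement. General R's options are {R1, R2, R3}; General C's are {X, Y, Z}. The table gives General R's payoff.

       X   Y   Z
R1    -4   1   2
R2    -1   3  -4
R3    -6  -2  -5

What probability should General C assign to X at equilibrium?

Row minima: R1 → -4, R2 → -4, R3 → -6; maximin = -4.
Column maxima: X → -1, Y → 3, Z → 2; minimax = -1.
-4 ≠ -1, so there is no saddle point; optimal play is mixed.
R3 is strictly dominated by R1, so General R never plays it.
Y is strictly dominated by X (it gives General R strictly more in every row), so General C never plays it.
On the remaining 2×2 (R1, R2 vs X, Z):
Let General R play R1 with probability p. Expected payoff against X: (-4)p + (-1)(1−p) = −3p − 1; against Z: 2p + (-4)(1−p) = 6p − 4.
Setting these equal: −3p − 1 = 6p − 4 ⇒ −9p = -3 ⇒ p = 1/3, and the value is (-3)·(1/3) − 1 = -2.
For General C: with q = P(X), equating R1's and R2's payoffs gives −6q + 2 = 3q − 4 ⇒ q = 2/3.

2/3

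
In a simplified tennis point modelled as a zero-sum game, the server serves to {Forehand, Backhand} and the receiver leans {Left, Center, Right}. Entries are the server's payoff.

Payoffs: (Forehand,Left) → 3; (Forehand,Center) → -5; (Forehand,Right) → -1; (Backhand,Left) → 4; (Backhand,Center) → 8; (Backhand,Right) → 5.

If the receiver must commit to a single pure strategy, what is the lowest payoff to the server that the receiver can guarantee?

4

Column maxima: Left → 4, Center → 8, Right → 5.
The smallest of these is 4.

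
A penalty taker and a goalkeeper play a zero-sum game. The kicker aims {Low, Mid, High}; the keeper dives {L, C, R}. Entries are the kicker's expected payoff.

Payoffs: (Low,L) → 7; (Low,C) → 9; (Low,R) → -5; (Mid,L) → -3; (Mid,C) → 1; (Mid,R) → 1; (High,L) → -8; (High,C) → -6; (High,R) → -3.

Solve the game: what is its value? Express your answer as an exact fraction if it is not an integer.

Row minima: Low → -5, Mid → -3, High → -8; maximin = -3.
Column maxima: L → 7, C → 9, R → 1; minimax = 1.
-3 ≠ 1, so there is no saddle point; optimal play is mixed.
High is strictly dominated by Mid, so the kicker never plays it.
C is strictly dominated by L (it gives the kicker strictly more in every row), so the keeper never plays it.
On the remaining 2×2 (Low, Mid vs L, R):
Let the kicker play Low with probability p. Expected payoff against L: 7p + (-3)(1−p) = 10p − 3; against R: (-5)p + 1(1−p) = −6p + 1.
Setting these equal: 10p − 3 = −6p + 1 ⇒ 16p = 4 ⇒ p = 1/4, and the value is (10)·(1/4) − 3 = -1/2.
For the keeper: with q = P(L), equating Low's and Mid's payoffs gives 12q − 5 = −4q + 1 ⇒ q = 3/8.

-1/2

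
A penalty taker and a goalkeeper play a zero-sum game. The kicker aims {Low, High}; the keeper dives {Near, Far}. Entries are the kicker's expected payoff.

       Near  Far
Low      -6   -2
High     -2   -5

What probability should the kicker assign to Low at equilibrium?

3/7

Row minima: Low → -6, High → -5; maximin = -5.
Column maxima: Near → -2, Far → -2; minimax = -2.
-5 ≠ -2, so there is no saddle point; optimal play is mixed.
Let the kicker play Low with probability p. Expected payoff against Near: (-6)p + (-2)(1−p) = −4p − 2; against Far: (-2)p + (-5)(1−p) = 3p − 5.
Setting these equal: −4p − 2 = 3p − 5 ⇒ −7p = -3 ⇒ p = 3/7, and the value is (-4)·(3/7) − 2 = -26/7.
For the keeper: with q = P(Near), equating Low's and High's payoffs gives −4q − 2 = 3q − 5 ⇒ q = 3/7.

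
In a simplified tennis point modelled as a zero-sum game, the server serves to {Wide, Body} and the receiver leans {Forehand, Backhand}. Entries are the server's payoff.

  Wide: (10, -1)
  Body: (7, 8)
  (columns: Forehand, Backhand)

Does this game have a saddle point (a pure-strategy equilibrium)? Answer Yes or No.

Row minima: Wide → -1, Body → 7; maximin = 7.
Column maxima: Forehand → 10, Backhand → 8; minimax = 8.
7 ≠ 8, so no pure-strategy equilibrium exists.

No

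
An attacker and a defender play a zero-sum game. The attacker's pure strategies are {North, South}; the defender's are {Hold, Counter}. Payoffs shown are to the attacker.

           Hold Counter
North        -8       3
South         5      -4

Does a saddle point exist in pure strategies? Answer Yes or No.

Row minima: North → -8, South → -4; maximin = -4.
Column maxima: Hold → 5, Counter → 3; minimax = 3.
-4 ≠ 3, so no pure-strategy equilibrium exists.

No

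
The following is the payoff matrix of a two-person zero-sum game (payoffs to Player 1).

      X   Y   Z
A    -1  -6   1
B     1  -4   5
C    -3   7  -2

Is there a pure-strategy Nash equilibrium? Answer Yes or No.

Row minima: A → -6, B → -4, C → -3; maximin = -3.
Column maxima: X → 1, Y → 7, Z → 5; minimax = 1.
-3 ≠ 1, so no pure-strategy equilibrium exists.

No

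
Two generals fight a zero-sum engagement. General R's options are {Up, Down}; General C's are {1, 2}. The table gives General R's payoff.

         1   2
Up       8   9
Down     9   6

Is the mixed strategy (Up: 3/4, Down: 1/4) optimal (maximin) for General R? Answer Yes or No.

Yes

Against 1 this mix gives (3/4)·8 + (1/4)·9 = 33/4.
Against 2 this mix gives (3/4)·9 + (1/4)·6 = 33/4.
All of General C's active replies (1, 2) yield 33/4, and no column does worse for General R. The mix makes General C indifferent and guarantees 33/4, so it is optimal.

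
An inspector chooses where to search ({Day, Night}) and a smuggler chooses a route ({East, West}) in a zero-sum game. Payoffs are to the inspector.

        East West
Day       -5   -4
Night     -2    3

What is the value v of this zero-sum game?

-2

Row minima: Day → -5, Night → -2; maximin = -2.
Column maxima: East → -2, West → 3; minimax = -2.
Since maximin = minimax = -2, there is a saddle point and the value is -2.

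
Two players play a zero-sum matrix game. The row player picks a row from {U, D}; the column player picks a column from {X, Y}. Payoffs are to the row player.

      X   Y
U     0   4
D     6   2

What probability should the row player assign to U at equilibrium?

Row minima: U → 0, D → 2; maximin = 2.
Column maxima: X → 6, Y → 4; minimax = 4.
2 ≠ 4, so there is no saddle point; optimal play is mixed.
Let the row player play U with probability p. Expected payoff against X: 0p + 6(1−p) = −6p + 6; against Y: 4p + 2(1−p) = 2p + 2.
Setting these equal: −6p + 6 = 2p + 2 ⇒ −8p = -4 ⇒ p = 1/2, and the value is (-6)·(1/2) + 6 = 3.
For the column player: with q = P(X), equating U's and D's payoffs gives −4q + 4 = 4q + 2 ⇒ q = 1/4.

1/2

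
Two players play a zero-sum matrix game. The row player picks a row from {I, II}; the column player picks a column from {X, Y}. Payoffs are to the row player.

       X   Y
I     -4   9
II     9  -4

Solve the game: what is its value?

5/2

Row minima: I → -4, II → -4; maximin = -4.
Column maxima: X → 9, Y → 9; minimax = 9.
-4 ≠ 9, so there is no saddle point; optimal play is mixed.
Let the row player play I with probability p. Expected payoff against X: (-4)p + 9(1−p) = −13p + 9; against Y: 9p + (-4)(1−p) = 13p − 4.
Setting these equal: −13p + 9 = 13p − 4 ⇒ −26p = -13 ⇒ p = 1/2, and the value is (-13)·(1/2) + 9 = 5/2.
For the column player: with q = P(X), equating I's and II's payoffs gives −13q + 9 = 13q − 4 ⇒ q = 1/2.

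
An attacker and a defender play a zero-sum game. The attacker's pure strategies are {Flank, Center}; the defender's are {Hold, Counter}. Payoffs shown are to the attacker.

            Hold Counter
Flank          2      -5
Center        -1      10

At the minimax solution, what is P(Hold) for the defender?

Row minima: Flank → -5, Center → -1; maximin = -1.
Column maxima: Hold → 2, Counter → 10; minimax = 2.
-1 ≠ 2, so there is no saddle point; optimal play is mixed.
Let the attacker play Flank with probability p. Expected payoff against Hold: 2p + (-1)(1−p) = 3p − 1; against Counter: (-5)p + 10(1−p) = −15p + 10.
Setting these equal: 3p − 1 = −15p + 10 ⇒ 18p = 11 ⇒ p = 11/18, and the value is (3)·(11/18) − 1 = 5/6.
For the defender: with q = P(Hold), equating Flank's and Center's payoffs gives 7q − 5 = −11q + 10 ⇒ q = 5/6.

5/6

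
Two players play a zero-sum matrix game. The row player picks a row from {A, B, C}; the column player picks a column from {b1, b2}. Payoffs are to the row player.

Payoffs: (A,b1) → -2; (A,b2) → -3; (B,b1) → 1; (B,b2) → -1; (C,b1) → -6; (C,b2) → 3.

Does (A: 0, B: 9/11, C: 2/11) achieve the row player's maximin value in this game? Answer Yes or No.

Against b1 this mix gives (9/11)·1 + (2/11)·(-6) = -3/11.
Against b2 this mix gives (9/11)·(-1) + (2/11)·3 = -3/11.
All of the column player's active replies (b1, b2) yield -3/11, and no column does worse for the row player. The mix makes the column player indifferent and guarantees -3/11, so it is optimal.

Yes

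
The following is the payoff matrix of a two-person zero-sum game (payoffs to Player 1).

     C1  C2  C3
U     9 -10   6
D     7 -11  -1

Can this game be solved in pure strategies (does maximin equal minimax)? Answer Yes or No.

Row minima: U → -10, D → -11; maximin = -10.
Column maxima: C1 → 9, C2 → -10, C3 → 6; minimax = -10.
maximin = minimax = -10, so a saddle point exists.

Yes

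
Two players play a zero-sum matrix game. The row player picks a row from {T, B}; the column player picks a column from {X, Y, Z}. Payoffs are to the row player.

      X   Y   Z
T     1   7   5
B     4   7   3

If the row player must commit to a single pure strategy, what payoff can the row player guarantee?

3

Row minima: T → 1, B → 3.
The best of these is 3.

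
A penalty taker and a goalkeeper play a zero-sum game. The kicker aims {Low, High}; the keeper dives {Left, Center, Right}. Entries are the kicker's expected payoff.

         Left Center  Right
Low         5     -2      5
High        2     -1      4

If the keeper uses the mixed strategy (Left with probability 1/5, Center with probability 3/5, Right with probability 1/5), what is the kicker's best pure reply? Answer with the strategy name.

Low

Expected payoff of Low: (1/5)·5 + (3/5)·(-2) + (1/5)·5 = 4/5.
Expected payoff of High: (1/5)·2 + (3/5)·(-1) + (1/5)·4 = 3/5.
The largest is 4/5, so the kicker's best response is Low.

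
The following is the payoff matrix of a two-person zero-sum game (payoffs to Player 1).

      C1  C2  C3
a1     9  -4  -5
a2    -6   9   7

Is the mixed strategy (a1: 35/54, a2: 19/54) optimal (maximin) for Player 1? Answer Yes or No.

No

Against C1 this mix gives (35/54)·9 + (19/54)·(-6) = 67/18.
Against C2 this mix gives (35/54)·(-4) + (19/54)·9 = 31/54.
Against C3 this mix gives (35/54)·(-5) + (19/54)·7 = -7/9.
Player 2 will play C3, holding Player 1 to -7/9. Shifting weight toward the row that does better against C3 would raise this floor (the equalizing mix achieves 11/9 against both C3 and C1), so the proposed strategy is not optimal.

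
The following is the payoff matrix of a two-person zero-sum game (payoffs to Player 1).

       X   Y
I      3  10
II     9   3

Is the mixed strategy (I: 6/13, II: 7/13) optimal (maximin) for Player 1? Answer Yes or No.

Yes

Against X this mix gives (6/13)·3 + (7/13)·9 = 81/13.
Against Y this mix gives (6/13)·10 + (7/13)·3 = 81/13.
All of Player 2's active replies (X, Y) yield 81/13, and no column does worse for Player 1. The mix makes Player 2 indifferent and guarantees 81/13, so it is optimal.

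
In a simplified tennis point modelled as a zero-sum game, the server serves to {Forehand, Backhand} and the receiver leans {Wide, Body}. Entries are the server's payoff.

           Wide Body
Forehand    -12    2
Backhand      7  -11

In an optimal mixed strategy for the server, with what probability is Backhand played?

Row minima: Forehand → -12, Backhand → -11; maximin = -11.
Column maxima: Wide → 7, Body → 2; minimax = 2.
-11 ≠ 2, so there is no saddle point; optimal play is mixed.
Let the server play Forehand with probability p. Expected payoff against Wide: (-12)p + 7(1−p) = −19p + 7; against Body: 2p + (-11)(1−p) = 13p − 11.
Setting these equal: −19p + 7 = 13p − 11 ⇒ −32p = -18 ⇒ p = 9/16, and the value is (-19)·(9/16) + 7 = -59/16.
For the receiver: with q = P(Wide), equating Forehand's and Backhand's payoffs gives −14q + 2 = 18q − 11 ⇒ q = 13/32.

7/16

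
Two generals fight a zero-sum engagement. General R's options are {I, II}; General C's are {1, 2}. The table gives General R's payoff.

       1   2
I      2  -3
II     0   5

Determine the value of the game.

Row minima: I → -3, II → 0; maximin = 0.
Column maxima: 1 → 2, 2 → 5; minimax = 2.
0 ≠ 2, so there is no saddle point; optimal play is mixed.
Let General R play I with probability p. Expected payoff against 1: 2p + 0(1−p) = 2p; against 2: (-3)p + 5(1−p) = −8p + 5.
Setting these equal: 2p = −8p + 5 ⇒ 10p = 5 ⇒ p = 1/2, and the value is (2)·(1/2) = 1.
For General C: with q = P(1), equating I's and II's payoffs gives 5q − 3 = −5q + 5 ⇒ q = 4/5.

1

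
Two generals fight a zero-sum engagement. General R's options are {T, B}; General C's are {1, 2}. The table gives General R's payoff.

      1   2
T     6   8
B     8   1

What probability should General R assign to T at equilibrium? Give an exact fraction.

Row minima: T → 6, B → 1; maximin = 6.
Column maxima: 1 → 8, 2 → 8; minimax = 8.
6 ≠ 8, so there is no saddle point; optimal play is mixed.
Let General R play T with probability p. Expected payoff against 1: 6p + 8(1−p) = −2p + 8; against 2: 8p + 1(1−p) = 7p + 1.
Setting these equal: −2p + 8 = 7p + 1 ⇒ −9p = -7 ⇒ p = 7/9, and the value is (-2)·(7/9) + 8 = 58/9.
For General C: with q = P(1), equating T's and B's payoffs gives −2q + 8 = 7q + 1 ⇒ q = 7/9.

7/9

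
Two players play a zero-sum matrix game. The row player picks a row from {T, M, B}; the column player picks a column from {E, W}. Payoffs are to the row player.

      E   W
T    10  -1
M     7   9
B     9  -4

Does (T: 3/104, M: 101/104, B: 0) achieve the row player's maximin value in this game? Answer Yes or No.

Against E this mix gives (3/104)·10 + (101/104)·7 = 737/104.
Against W this mix gives (3/104)·(-1) + (101/104)·9 = 453/52.
The column player will play E, holding the row player to 737/104. Shifting weight toward the row that does better against E would raise this floor (the equalizing mix achieves 97/13 against both E and W), so the proposed strategy is not optimal.

No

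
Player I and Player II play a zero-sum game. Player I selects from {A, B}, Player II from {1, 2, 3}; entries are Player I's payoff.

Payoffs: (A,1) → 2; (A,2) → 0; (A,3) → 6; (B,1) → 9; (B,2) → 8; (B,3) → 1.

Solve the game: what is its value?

48/13

Row minima: A → 0, B → 1; maximin = 1.
Column maxima: 1 → 9, 2 → 8, 3 → 6; minimax = 6.
1 ≠ 6, so there is no saddle point; optimal play is mixed.
1 is strictly dominated by 2 (it gives Player I strictly more in every row), so Player II never plays it.
On the remaining 2×2 (A, B vs 2, 3):
Let Player I play A with probability p. Expected payoff against 2: 0p + 8(1−p) = −8p + 8; against 3: 6p + 1(1−p) = 5p + 1.
Setting these equal: −8p + 8 = 5p + 1 ⇒ −13p = -7 ⇒ p = 7/13, and the value is (-8)·(7/13) + 8 = 48/13.
For Player II: with q = P(2), equating A's and B's payoffs gives −6q + 6 = 7q + 1 ⇒ q = 5/13.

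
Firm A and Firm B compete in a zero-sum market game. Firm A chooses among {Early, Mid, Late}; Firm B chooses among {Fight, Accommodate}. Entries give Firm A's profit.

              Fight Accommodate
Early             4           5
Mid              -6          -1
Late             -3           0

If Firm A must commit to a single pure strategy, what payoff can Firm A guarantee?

4

Row minima: Early → 4, Mid → -6, Late → -3.
The best of these is 4.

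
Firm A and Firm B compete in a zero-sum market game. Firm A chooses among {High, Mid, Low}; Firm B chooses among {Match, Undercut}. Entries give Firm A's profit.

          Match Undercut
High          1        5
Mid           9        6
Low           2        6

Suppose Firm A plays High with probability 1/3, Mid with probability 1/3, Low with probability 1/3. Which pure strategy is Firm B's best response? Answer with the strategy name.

If Firm B plays Match, Firm A's expected payoff is (1/3)·1 + (1/3)·9 + (1/3)·2 = 4.
If Firm B plays Undercut, Firm A's expected payoff is (1/3)·5 + (1/3)·6 + (1/3)·6 = 17/3.
Firm B minimizes Firm A's payoff; the smallest is 4, so the best response is Match.

Match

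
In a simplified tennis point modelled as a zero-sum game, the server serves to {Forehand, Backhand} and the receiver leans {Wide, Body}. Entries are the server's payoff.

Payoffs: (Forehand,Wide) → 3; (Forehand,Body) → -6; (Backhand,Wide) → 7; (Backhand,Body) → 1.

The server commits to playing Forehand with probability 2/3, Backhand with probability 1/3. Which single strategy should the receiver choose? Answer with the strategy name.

If the receiver plays Wide, the server's expected payoff is (2/3)·3 + (1/3)·7 = 13/3.
If the receiver plays Body, the server's expected payoff is (2/3)·(-6) + (1/3)·1 = -11/3.
The receiver minimizes the server's payoff; the smallest is -11/3, so the best response is Body.

Body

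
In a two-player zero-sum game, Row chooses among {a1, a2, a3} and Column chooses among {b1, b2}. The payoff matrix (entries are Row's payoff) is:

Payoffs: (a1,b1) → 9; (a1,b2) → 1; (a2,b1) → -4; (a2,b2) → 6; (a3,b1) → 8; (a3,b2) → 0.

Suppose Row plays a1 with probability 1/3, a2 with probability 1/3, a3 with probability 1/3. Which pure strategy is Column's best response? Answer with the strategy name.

b2

If Column plays b1, Row's expected payoff is (1/3)·9 + (1/3)·(-4) + (1/3)·8 = 13/3.
If Column plays b2, Row's expected payoff is (1/3)·1 + (1/3)·6 + (1/3)·0 = 7/3.
Column minimizes Row's payoff; the smallest is 7/3, so the best response is b2.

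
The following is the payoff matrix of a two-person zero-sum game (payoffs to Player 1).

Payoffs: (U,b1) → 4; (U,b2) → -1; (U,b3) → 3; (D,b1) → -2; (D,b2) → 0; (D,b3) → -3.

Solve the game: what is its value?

-3/7

Row minima: U → -1, D → -3; maximin = -1.
Column maxima: b1 → 4, b2 → 0, b3 → 3; minimax = 0.
-1 ≠ 0, so there is no saddle point; optimal play is mixed.
b1 is strictly dominated by b3 (it gives Player 1 strictly more in every row), so Player 2 never plays it.
On the remaining 2×2 (U, D vs b2, b3):
Let Player 1 play U with probability p. Expected payoff against b2: (-1)p + 0(1−p) = −p; against b3: 3p + (-3)(1−p) = 6p − 3.
Setting these equal: −p = 6p − 3 ⇒ −7p = -3 ⇒ p = 3/7, and the value is (-1)·(3/7) = -3/7.
For Player 2: with q = P(b2), equating U's and D's payoffs gives −4q + 3 = 3q − 3 ⇒ q = 6/7.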